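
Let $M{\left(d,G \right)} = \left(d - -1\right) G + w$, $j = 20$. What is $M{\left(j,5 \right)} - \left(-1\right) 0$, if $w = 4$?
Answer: $109$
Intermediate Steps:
$M{\left(d,G \right)} = 4 + G \left(1 + d\right)$ ($M{\left(d,G \right)} = \left(d - -1\right) G + 4 = \left(d + 1\right) G + 4 = \left(1 + d\right) G + 4 = G \left(1 + d\right) + 4 = 4 + G \left(1 + d\right)$)
$M{\left(j,5 \right)} - \left(-1\right) 0 = \left(4 + 5 + 5 \cdot 20\right) - \left(-1\right) 0 = \left(4 + 5 + 100\right) - 0 = 109 + 0 = 109$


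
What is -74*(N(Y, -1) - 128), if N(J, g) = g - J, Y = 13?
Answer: 10508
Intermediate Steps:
-74*(N(Y, -1) - 128) = -74*((-1 - 1*13) - 128) = -74*((-1 - 13) - 128) = -74*(-14 - 128) = -74*(-142) = 10508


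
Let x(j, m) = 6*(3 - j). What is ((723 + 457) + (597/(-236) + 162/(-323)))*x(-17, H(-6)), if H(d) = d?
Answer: 2691539310/19057 ≈ 1.4124e+5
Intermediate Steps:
x(j, m) = 18 - 6*j
((723 + 457) + (597/(-236) + 162/(-323)))*x(-17, H(-6)) = ((723 + 457) + (597/(-236) + 162/(-323)))*(18 - 6*(-17)) = (1180 + (597*(-1/236) + 162*(-1/323)))*(18 + 102) = (1180 + (-597/236 - 162/323))*120 = (1180 - 231063/76228)*120 = (89717977/76228)*120 = 2691539310/19057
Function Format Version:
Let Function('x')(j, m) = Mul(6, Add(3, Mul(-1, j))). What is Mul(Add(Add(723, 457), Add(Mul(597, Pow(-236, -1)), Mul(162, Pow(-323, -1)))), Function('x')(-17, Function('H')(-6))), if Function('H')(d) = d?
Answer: Rational(2691539310, 19057) ≈ 1.4124e+5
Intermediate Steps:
Function('x')(j, m) = Add(18, Mul(-6, j))
Mul(Add(Add(723, 457), Add(Mul(597, Pow(-236, -1)), Mul(162, Pow(-323, -1)))), Function('x')(-17, Function('H')(-6))) = Mul(Add(Add(723, 457), Add(Mul(597, Pow(-236, -1)), Mul(162, Pow(-323, -1)))), Add(18, Mul(-6, -17))) = Mul(Add(1180, Add(Mul(597, Rational(-1, 236)), Mul(162, Rational(-1, 323)))), Add(18, 102)) = Mul(Add(1180, Add(Rational(-597, 236), Rational(-162, 323))), 120) = Mul(Add(1180, Rational(-231063, 76228)), 120) = Mul(Rational(89717977, 76228), 120) = Rational(2691539310, 19057)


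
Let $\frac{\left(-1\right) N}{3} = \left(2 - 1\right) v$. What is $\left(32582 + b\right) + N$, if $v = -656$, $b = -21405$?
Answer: $13145$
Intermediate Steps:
$N = 1968$ ($N = - 3 \left(2 - 1\right) \left(-656\right) = - 3 \cdot 1 \left(-656\right) = \left(-3\right) \left(-656\right) = 1968$)
$\left(32582 + b\right) + N = \left(32582 - 21405\right) + 1968 = 11177 + 1968 = 13145$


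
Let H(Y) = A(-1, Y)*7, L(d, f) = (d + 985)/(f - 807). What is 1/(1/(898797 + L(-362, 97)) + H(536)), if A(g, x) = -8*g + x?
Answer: 638145247/2430057101286 ≈ 0.00026261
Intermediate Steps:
A(g, x) = x - 8*g
L(d, f) = (985 + d)/(-807 + f)
H(Y) = 56 + 7*Y (H(Y) = (Y - 8*(-1))*7 = (Y + 8)*7 = (8 + Y)*7 = 56 + 7*Y)
1/(1/(898797 + L(-362, 97)) + H(536)) = 1/(1/(898797 + (985 - 362)/(-807 + 97)) + (56 + 7*536)) = 1/(1/(898797 + 623/(-710)) + (56 + 3752)) = 1/(1/(898797 - 1/710*623) + 3808) = 1/(1/(898797 - 623/710) + 3808) = 1/(1/(638145247/710) + 3808) = 1/(710/638145247 + 3808) = 1/(2430057101286/638145247) = 638145247/2430057101286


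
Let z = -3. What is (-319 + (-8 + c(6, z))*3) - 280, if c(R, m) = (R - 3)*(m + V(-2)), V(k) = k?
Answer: -668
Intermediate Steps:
c(R, m) = (-3 + R)*(-2 + m) (c(R, m) = (R - 3)*(m - 2) = (-3 + R)*(-2 + m))
(-319 + (-8 + c(6, z))*3) - 280 = (-319 + (-8 + (6 - 3*(-3) - 2*6 + 6*(-3)))*3) - 280 = (-319 + (-8 + (6 + 9 - 12 - 18))*3) - 280 = (-319 + (-8 - 15)*3) - 280 = (-319 - 23*3) - 280 = (-319 - 69) - 280 = -388 - 280 = -668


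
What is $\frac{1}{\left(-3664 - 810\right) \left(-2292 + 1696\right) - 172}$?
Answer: $\frac{1}{2666332} \approx 3.7505 \cdot 10^{-7}$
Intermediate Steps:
$\frac{1}{\left(-3664 - 810\right) \left(-2292 + 1696\right) - 172} = \frac{1}{\left(-3664 - 810\right) \left(-596\right) - 172} = \frac{1}{\left(-4474\right) \left(-596\right) - 172} = \frac{1}{2666504 - 172} = \frac{1}{2666332}$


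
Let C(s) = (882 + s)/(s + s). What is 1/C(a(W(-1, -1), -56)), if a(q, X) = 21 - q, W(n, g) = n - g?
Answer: 2/43 ≈ 0.046512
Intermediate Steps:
C(s) = (882 + s)/(2*s) (C(s) = (882 + s)/((2*s)) = (882 + s)*(1/(2*s)) = (882 + s)/(2*s))
1/C(a(W(-1, -1), -56)) = 1/((882 + (21 - (-1 - 1*(-1))))/(2*(21 - (-1 - 1*(-1))))) = 1/((882 + (21 - (-1 + 1)))/(2*(21 - (-1 + 1)))) = 1/((882 + (21 - 1*0))/(2*(21 - 1*0))) = 1/((882 + (21 + 0))/(2*(21 + 0))) = 1/((½)*(882 + 21)/21) = 1/((½)*(1/21)*903) = 1/(43/2) = 2/43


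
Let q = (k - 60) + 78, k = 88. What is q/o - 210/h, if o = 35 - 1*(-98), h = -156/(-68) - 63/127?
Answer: -9981563/86051 ≈ -116.00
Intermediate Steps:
h = 3882/2159 (h = -156*(-1/68) - 63*1/127 = 39/17 - 63/127 = 3882/2159 ≈ 1.7981)
q = 106 (q = (88 - 60) + 78 = 28 + 78 = 106)
o = 133 (o = 35 + 98 = 133)
q/o - 210/h = 106/133 - 210/3882/2159 = 106*(1/133) - 210*2159/3882 = 106/133 - 75565/647 = -9981563/86051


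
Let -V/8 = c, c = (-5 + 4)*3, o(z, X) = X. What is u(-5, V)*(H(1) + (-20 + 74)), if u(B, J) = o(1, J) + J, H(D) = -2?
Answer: 2496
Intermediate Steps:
c = -3 (c = -1*3 = -3)
V = 24 (V = -8*(-3) = 24)
u(B, J) = 2*J (u(B, J) = J + J = 2*J)
u(-5, V)*(H(1) + (-20 + 74)) = (2*24)*(-2 + (-20 + 74)) = 48*(-2 + 54) = 48*52 = 2496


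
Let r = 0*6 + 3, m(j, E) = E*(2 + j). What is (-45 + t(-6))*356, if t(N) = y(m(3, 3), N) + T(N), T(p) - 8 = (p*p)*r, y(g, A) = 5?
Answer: 27056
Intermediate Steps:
r = 3 (r = 0 + 3 = 3)
T(p) = 8 + 3*p² (T(p) = 8 + (p*p)*3 = 8 + p²*3 = 8 + 3*p²)
t(N) = 13 + 3*N² (t(N) = 5 + (8 + 3*N²) = 13 + 3*N²)
(-45 + t(-6))*356 = (-45 + (13 + 3*(-6)²))*356 = (-45 + (13 + 3*36))*356 = (-45 + (13 + 108))*356 = (-45 + 121)*356 = 76*356 = 27056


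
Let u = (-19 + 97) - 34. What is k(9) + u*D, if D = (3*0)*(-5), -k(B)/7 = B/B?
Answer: -7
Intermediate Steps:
u = 44 (u = 78 - 34 = 44)
k(B) = -7 (k(B) = -7*B/B = -7*1 = -7)
D = 0 (D = 0*(-5) = 0)
k(9) + u*D = -7 + 44*0 = -7 + 0 = -7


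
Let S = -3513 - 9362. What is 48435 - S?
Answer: 61310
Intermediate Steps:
S = -12875
48435 - S = 48435 - 1*(-12875) = 48435 + 12875 = 61310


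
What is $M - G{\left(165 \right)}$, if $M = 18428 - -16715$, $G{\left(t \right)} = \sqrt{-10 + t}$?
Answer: $35143 - \sqrt{155} \approx 35131.0$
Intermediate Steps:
$M = 35143$ ($M = 18428 + 16715 = 35143$)
$M - G{\left(165 \right)} = 35143 - \sqrt{-10 + 165} = 35143 - \sqrt{155}$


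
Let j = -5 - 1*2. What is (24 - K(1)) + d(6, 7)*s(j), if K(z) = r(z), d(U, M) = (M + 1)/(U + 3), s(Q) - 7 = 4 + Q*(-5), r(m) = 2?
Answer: 566/9 ≈ 62.889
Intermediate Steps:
j = -7 (j = -5 - 2 = -7)
s(Q) = 11 - 5*Q (s(Q) = 7 + (4 + Q*(-5)) = 7 + (4 - 5*Q) = 11 - 5*Q)
d(U, M) = (1 + M)/(3 + U)
K(z) = 2
(24 - K(1)) + d(6, 7)*s(j) = (24 - 1*2) + ((1 + 7)/(3 + 6))*(11 - 5*(-7)) = (24 - 2) + (8/9)*(11 + 35) = 22 + ((⅑)*8)*46 = 22 + (8/9)*46 = 22 + 368/9 = 566/9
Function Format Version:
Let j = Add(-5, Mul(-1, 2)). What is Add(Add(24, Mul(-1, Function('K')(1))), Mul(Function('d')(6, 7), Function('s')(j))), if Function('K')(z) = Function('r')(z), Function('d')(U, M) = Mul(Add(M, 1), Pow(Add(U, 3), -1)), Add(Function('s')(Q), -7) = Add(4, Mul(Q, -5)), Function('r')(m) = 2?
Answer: Rational(566, 9) ≈ 62.889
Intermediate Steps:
j = -7 (j = Add(-5, -2) = -7)
Function('s')(Q) = Add(11, Mul(-5, Q)) (Function('s')(Q) = Add(7, Add(4, Mul(Q, -5))) = Add(7, Add(4, Mul(-5, Q))) = Add(11, Mul(-5, Q)))
Function('d')(U, M) = Mul(Pow(Add(3, U), -1), Add(1, M)) (Function('d')(U, M) = Mul(Add(1, M), Pow(Add(3, U), -1)) = Mul(Pow(Add(3, U), -1), Add(1, M)))
Function('K')(z) = 2
Add(Add(24, Mul(-1, Function('K')(1))), Mul(Function('d')(6, 7), Function('s')(j))) = Add(Add(24, Mul(-1, 2)), Mul(Mul(Pow(Add(3, 6), -1), Add(1, 7)), Add(11, Mul(-5, -7)))) = Add(Add(24, -2), Mul(Mul(Pow(9, -1), 8), Add(11, 35))) = Add(22, Mul(Mul(Rational(1, 9), 8), 46)) = Add(22, Mul(Rational(8, 9), 46)) = Add(22, Rational(368, 9)) = Rational(566, 9)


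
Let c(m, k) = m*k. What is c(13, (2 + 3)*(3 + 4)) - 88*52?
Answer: -4121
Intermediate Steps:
c(m, k) = k*m
c(13, (2 + 3)*(3 + 4)) - 88*52 = ((2 + 3)*(3 + 4))*13 - 88*52 = (5*7)*13 - 4576 = 35*13 - 4576 = 455 - 4576 = -4121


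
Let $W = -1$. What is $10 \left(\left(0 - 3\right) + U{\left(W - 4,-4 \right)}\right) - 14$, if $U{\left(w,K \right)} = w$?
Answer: $-94$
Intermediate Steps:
$10 \left(\left(0 - 3\right) + U{\left(W - 4,-4 \right)}\right) - 14 = 10 \left(\left(0 - 3\right) - 5\right) - 14 = 10 \left(-3 - 5\right) - 14 = 10 \left(-8\right) - 14 = -80 - 14 = -94$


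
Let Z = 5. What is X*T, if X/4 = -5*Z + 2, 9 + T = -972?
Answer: 90252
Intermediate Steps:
T = -981 (T = -9 - 972 = -981)
X = -92 (X = 4*(-5*5 + 2) = 4*(-25 + 2) = 4*(-23) = -92)
X*T = -92*(-981) = 90252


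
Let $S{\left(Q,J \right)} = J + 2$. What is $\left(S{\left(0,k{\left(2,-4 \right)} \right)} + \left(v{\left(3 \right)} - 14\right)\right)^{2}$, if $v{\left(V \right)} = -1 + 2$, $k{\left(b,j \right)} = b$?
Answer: $81$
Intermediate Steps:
$v{\left(V \right)} = 1$
$S{\left(Q,J \right)} = 2 + J$
$\left(S{\left(0,k{\left(2,-4 \right)} \right)} + \left(v{\left(3 \right)} - 14\right)\right)^{2} = \left(\left(2 + 2\right) + \left(1 - 14\right)\right)^{2} = \left(4 + \left(1 - 14\right)\right)^{2} = \left(4 - 13\right)^{2} = \left(-9\right)^{2} = 81$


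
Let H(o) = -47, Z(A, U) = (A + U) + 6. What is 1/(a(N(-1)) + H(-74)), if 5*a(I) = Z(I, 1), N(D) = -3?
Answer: -5/231 ≈ -0.021645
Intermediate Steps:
Z(A, U) = 6 + A + U
a(I) = 7/5 + I/5 (a(I) = (6 + I + 1)/5 = (7 + I)/5 = 7/5 + I/5)
1/(a(N(-1)) + H(-74)) = 1/((7/5 + (⅕)*(-3)) - 47) = 1/((7/5 - ⅗) - 47) = 1/(⅘ - 47) = 1/(-231/5) = -5/231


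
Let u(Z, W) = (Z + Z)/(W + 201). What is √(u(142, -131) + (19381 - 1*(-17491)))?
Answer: √45173170/35 ≈ 192.03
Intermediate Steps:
u(Z, W) = 2*Z/(201 + W) (u(Z, W) = (2*Z)/(201 + W) = 2*Z/(201 + W))
√(u(142, -131) + (19381 - 1*(-17491))) = √(2*142/(201 - 131) + (19381 - 1*(-17491))) = √(2*142/70 + (19381 + 17491)) = √(2*142*(1/70) + 36872) = √(142/35 + 36872) = √(1290662/35) = √45173170/35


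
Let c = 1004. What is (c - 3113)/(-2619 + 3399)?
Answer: -703/260 ≈ -2.7038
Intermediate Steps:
(c - 3113)/(-2619 + 3399) = (1004 - 3113)/(-2619 + 3399) = -2109/780 = -2109*1/780 = -703/260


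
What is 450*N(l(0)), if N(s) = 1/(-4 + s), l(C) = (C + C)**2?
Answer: -225/2 ≈ -112.50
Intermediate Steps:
l(C) = 4*C**2 (l(C) = (2*C)**2 = 4*C**2)
450*N(l(0)) = 450/(-4 + 4*0**2) = 450/(-4 + 4*0) = 450/(-4 + 0) = 450/(-4) = 450*(-1/4) = -225/2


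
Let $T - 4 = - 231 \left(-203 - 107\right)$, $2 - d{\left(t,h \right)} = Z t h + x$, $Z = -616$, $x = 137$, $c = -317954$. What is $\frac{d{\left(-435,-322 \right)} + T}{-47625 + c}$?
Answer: $- \frac{86354599}{365579} \approx -236.21$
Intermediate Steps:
$d{\left(t,h \right)} = -135 + 616 h t$ ($d{\left(t,h \right)} = 2 - \left(- 616 t h + 137\right) = 2 - \left(- 616 h t + 137\right) = 2 - \left(137 - 616 h t\right) = 2 + \left(-137 + 616 h t\right) = -135 + 616 h t$)
$T = 71614$ ($T = 4 - 231 \left(-203 - 107\right) = 4 - -71610 = 4 + 71610 = 71614$)
$\frac{d{\left(-435,-322 \right)} + T}{-47625 + c} = \frac{\left(-135 + 616 \left(-322\right) \left(-435\right)\right) + 71614}{-47625 - 317954} = \frac{\left(-135 + 86283120\right) + 71614}{-365579} = \left(86282985 + 71614\right) \left(- \frac{1}{365579}\right) = 86354599 \left(- \frac{1}{365579}\right) = - \frac{86354599}{365579}$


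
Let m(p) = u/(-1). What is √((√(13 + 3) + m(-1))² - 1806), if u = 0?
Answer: I*√1790 ≈ 42.308*I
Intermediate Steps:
m(p) = 0 (m(p) = 0/(-1) = 0*(-1) = 0)
√((√(13 + 3) + m(-1))² - 1806) = √((√(13 + 3) + 0)² - 1806) = √((√16 + 0)² - 1806) = √((4 + 0)² - 1806) = √(4² - 1806) = √(16 - 1806) = √(-1790) = I*√1790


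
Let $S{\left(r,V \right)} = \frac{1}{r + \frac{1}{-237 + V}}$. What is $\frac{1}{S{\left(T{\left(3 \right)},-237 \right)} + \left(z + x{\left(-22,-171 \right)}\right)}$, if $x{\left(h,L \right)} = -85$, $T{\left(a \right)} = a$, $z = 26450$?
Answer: $\frac{1421}{37465139} \approx 3.7929 \cdot 10^{-5}$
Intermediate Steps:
$\frac{1}{S{\left(T{\left(3 \right)},-237 \right)} + \left(z + x{\left(-22,-171 \right)}\right)} = \frac{1}{\frac{-237 - 237}{1 - 711 - 711} + \left(26450 - 85\right)} = \frac{1}{\frac{1}{1 - 711 - 711} \left(-474\right) + 26365} = \frac{1}{\frac{1}{-1421} \left(-474\right) + 26365} = \frac{1}{\left(- \frac{1}{1421}\right) \left(-474\right) + 26365} = \frac{1}{\frac{474}{1421} + 26365} = \frac{1}{\frac{37465139}{1421}} = \frac{1421}{37465139}$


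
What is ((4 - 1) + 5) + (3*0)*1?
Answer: 8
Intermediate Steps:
((4 - 1) + 5) + (3*0)*1 = (3 + 5) + 0*1 = 8 + 0 = 8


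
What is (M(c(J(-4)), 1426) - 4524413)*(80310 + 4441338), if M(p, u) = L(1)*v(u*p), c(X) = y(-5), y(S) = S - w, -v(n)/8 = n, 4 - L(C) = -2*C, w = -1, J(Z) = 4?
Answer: -19219811943408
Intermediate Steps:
L(C) = 4 + 2*C (L(C) = 4 - (-2)*C = 4 + 2*C)
v(n) = -8*n
y(S) = 1 + S (y(S) = S - 1*(-1) = S + 1 = 1 + S)
c(X) = -4 (c(X) = 1 - 5 = -4)
M(p, u) = -48*p*u (M(p, u) = (4 + 2*1)*(-8*u*p) = (4 + 2)*(-8*p*u) = 6*(-8*p*u) = -48*p*u)
(M(c(J(-4)), 1426) - 4524413)*(80310 + 4441338) = (-48*(-4)*1426 - 4524413)*(80310 + 4441338) = (273792 - 4524413)*4521648 = -4250621*4521648 = -19219811943408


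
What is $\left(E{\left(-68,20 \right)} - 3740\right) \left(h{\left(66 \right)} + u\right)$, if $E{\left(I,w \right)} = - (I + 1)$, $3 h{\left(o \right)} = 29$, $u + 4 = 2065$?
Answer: $- \frac{22816676}{3} \approx -7.6056 \cdot 10^{6}$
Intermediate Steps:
$u = 2061$ ($u = -4 + 2065 = 2061$)
$h{\left(o \right)} = \frac{29}{3}$ ($h{\left(o \right)} = \frac{1}{3} \cdot 29 = \frac{29}{3}$)
$E{\left(I,w \right)} = -1 - I$ ($E{\left(I,w \right)} = - (1 + I) = -1 - I$)
$\left(E{\left(-68,20 \right)} - 3740\right) \left(h{\left(66 \right)} + u\right) = \left(\left(-1 - -68\right) - 3740\right) \left(\frac{29}{3} + 2061\right) = \left(\left(-1 + 68\right) - 3740\right) \frac{6212}{3} = \left(67 - 3740\right) \frac{6212}{3} = \left(-3673\right) \frac{6212}{3} = - \frac{22816676}{3}$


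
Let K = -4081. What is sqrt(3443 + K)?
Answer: I*sqrt(638) ≈ 25.259*I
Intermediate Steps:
sqrt(3443 + K) = sqrt(3443 - 4081) = sqrt(-638) = I*sqrt(638)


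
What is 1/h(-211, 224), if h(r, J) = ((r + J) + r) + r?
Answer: -1/409 ≈ -0.0024450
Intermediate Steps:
h(r, J) = J + 3*r (h(r, J) = ((J + r) + r) + r = (J + 2*r) + r = J + 3*r)
1/h(-211, 224) = 1/(224 + 3*(-211)) = 1/(224 - 633) = 1/(-409) = -1/409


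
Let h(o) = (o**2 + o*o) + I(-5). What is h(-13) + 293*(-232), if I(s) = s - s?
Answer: -67638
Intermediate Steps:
I(s) = 0
h(o) = 2*o**2 (h(o) = (o**2 + o*o) + 0 = (o**2 + o**2) + 0 = 2*o**2 + 0 = 2*o**2)
h(-13) + 293*(-232) = 2*(-13)**2 + 293*(-232) = 2*169 - 67976 = 338 - 67976 = -67638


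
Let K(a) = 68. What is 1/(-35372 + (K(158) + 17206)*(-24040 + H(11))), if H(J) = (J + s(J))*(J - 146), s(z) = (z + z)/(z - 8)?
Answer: -1/458055482 ≈ -2.1831e-9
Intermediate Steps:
s(z) = 2*z/(-8 + z) (s(z) = (2*z)/(-8 + z) = 2*z/(-8 + z))
H(J) = (-146 + J)*(J + 2*J/(-8 + J)) (H(J) = (J + 2*J/(-8 + J))*(J - 146) = (J + 2*J/(-8 + J))*(-146 + J) = (-146 + J)*(J + 2*J/(-8 + J)))
1/(-35372 + (K(158) + 17206)*(-24040 + H(11))) = 1/(-35372 + (68 + 17206)*(-24040 + 11*(876 + 11² - 152*11)/(-8 + 11))) = 1/(-35372 + 17274*(-24040 + 11*(876 + 121 - 1672)/3)) = 1/(-35372 + 17274*(-24040 + 11*(⅓)*(-675))) = 1/(-35372 + 17274*(-24040 - 2475)) = 1/(-35372 + 17274*(-26515)) = 1/(-35372 - 458020110) = 1/(-458055482) = -1/458055482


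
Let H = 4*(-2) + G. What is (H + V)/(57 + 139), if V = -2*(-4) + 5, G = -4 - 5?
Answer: -1/49 ≈ -0.020408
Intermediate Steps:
G = -9
H = -17 (H = 4*(-2) - 9 = -8 - 9 = -17)
V = 13 (V = 8 + 5 = 13)
(H + V)/(57 + 139) = (-17 + 13)/(57 + 139) = -4/196 = (1/196)*(-4) = -1/49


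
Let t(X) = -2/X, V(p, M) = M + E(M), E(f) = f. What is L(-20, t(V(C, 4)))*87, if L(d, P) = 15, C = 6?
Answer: 1305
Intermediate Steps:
V(p, M) = 2*M (V(p, M) = M + M = 2*M)
L(-20, t(V(C, 4)))*87 = 15*87 = 1305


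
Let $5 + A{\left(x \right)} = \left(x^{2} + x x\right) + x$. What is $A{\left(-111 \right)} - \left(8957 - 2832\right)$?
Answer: $18401$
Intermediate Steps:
$A{\left(x \right)} = -5 + x + 2 x^{2}$ ($A{\left(x \right)} = -5 + \left(\left(x^{2} + x x\right) + x\right) = -5 + \left(\left(x^{2} + x^{2}\right) + x\right) = -5 + \left(2 x^{2} + x\right) = -5 + \left(x + 2 x^{2}\right) = -5 + x + 2 x^{2}$)
$A{\left(-111 \right)} - \left(8957 - 2832\right) = \left(-5 - 111 + 2 \left(-111\right)^{2}\right) - \left(8957 - 2832\right) = \left(-5 - 111 + 2 \cdot 12321\right) - 6125 = \left(-5 - 111 + 24642\right) - 6125 = 24526 - 6125 = 18401$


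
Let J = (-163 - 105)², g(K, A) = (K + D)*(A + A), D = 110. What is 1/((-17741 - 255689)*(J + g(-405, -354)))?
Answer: -1/76747426120 ≈ -1.3030e-11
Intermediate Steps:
g(K, A) = 2*A*(110 + K) (g(K, A) = (K + 110)*(A + A) = (110 + K)*(2*A) = 2*A*(110 + K))
J = 71824 (J = (-268)² = 71824)
1/((-17741 - 255689)*(J + g(-405, -354))) = 1/((-17741 - 255689)*(71824 + 2*(-354)*(110 - 405))) = 1/(-273430*(71824 + 2*(-354)*(-295))) = 1/(-273430*(71824 + 208860)) = 1/(-273430*280684) = 1/(-76747426120) = -1/76747426120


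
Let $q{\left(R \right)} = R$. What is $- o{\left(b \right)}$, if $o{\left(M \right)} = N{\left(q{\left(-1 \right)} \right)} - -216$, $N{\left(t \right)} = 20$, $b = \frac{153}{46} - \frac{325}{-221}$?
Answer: $-236$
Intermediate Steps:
$b = \frac{3751}{782}$ ($b = 153 \cdot \frac{1}{46} - - \frac{25}{17} = \frac{153}{46} + \frac{25}{17} = \frac{3751}{782} \approx 4.7967$)
$o{\left(M \right)} = 236$ ($o{\left(M \right)} = 20 - -216 = 20 + 216 = 236$)
$- o{\left(b \right)} = \left(-1\right) 236 = -236$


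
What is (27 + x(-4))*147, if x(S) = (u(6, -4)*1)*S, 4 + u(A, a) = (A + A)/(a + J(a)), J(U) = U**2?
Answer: 5733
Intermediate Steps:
u(A, a) = -4 + 2*A/(a + a**2) (u(A, a) = -4 + (A + A)/(a + a**2) = -4 + (2*A)/(a + a**2) = -4 + 2*A/(a + a**2))
x(S) = -3*S (x(S) = ((2*(6 - 2*(-4) - 2*(-4)**2)/(-4*(1 - 4)))*1)*S = ((2*(-1/4)*(6 + 8 - 2*16)/(-3))*1)*S = ((2*(-1/4)*(-1/3)*(6 + 8 - 32))*1)*S = ((2*(-1/4)*(-1/3)*(-18))*1)*S = (-3*1)*S = -3*S)
(27 + x(-4))*147 = (27 - 3*(-4))*147 = (27 + 12)*147 = 39*147 = 5733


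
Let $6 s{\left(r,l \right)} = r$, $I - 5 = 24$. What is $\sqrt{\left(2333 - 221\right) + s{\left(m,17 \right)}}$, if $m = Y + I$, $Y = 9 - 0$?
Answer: $\frac{\sqrt{19065}}{3} \approx 46.025$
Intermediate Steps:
$Y = 9$ ($Y = 9 + 0 = 9$)
$I = 29$ ($I = 5 + 24 = 29$)
$m = 38$ ($m = 9 + 29 = 38$)
$s{\left(r,l \right)} = \frac{r}{6}$
$\sqrt{\left(2333 - 221\right) + s{\left(m,17 \right)}} = \sqrt{\left(2333 - 221\right) + \frac{1}{6} \cdot 38} = \sqrt{2112 + \frac{19}{3}} = \sqrt{\frac{6355}{3}} = \frac{\sqrt{19065}}{3}$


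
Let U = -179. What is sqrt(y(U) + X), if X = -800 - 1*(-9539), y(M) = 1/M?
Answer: 2*sqrt(70001530)/179 ≈ 93.483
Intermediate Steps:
X = 8739 (X = -800 + 9539 = 8739)
sqrt(y(U) + X) = sqrt(1/(-179) + 8739) = sqrt(-1/179 + 8739) = sqrt(1564280/179) = 2*sqrt(70001530)/179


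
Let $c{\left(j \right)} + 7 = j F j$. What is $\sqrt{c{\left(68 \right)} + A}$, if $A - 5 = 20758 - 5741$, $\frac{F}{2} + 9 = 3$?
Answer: $3 i \sqrt{4497} \approx 201.18 i$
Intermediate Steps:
$F = -12$ ($F = -18 + 2 \cdot 3 = -18 + 6 = -12$)
$A = 15022$ ($A = 5 + \left(20758 - 5741\right) = 5 + 15017 = 15022$)
$c{\left(j \right)} = -7 - 12 j^{2}$ ($c{\left(j \right)} = -7 + j \left(-12\right) j = -7 + - 12 j j = -7 - 12 j^{2}$)
$\sqrt{c{\left(68 \right)} + A} = \sqrt{\left(-7 - 12 \cdot 68^{2}\right) + 15022} = \sqrt{\left(-7 - 55488\right) + 15022} = \sqrt{-55495 + 15022} = \sqrt{-40473} = 3 i \sqrt{4497}$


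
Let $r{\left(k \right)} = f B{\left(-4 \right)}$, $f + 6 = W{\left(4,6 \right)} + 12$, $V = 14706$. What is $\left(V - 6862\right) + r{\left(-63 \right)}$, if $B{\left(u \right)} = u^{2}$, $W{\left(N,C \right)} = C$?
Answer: $8036$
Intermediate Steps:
$f = 12$ ($f = -6 + \left(6 + 12\right) = -6 + 18 = 12$)
$r{\left(k \right)} = 192$ ($r{\left(k \right)} = 12 \left(-4\right)^{2} = 12 \cdot 16 = 192$)
$\left(V - 6862\right) + r{\left(-63 \right)} = \left(14706 - 6862\right) + 192 = 7844 + 192 = 8036$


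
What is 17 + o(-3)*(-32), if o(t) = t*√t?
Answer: 17 + 96*I*√3 ≈ 17.0 + 166.28*I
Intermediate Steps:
o(t) = t^(3/2)
17 + o(-3)*(-32) = 17 + (-3)^(3/2)*(-32) = 17 - 3*I*√3*(-32) = 17 + 96*I*√3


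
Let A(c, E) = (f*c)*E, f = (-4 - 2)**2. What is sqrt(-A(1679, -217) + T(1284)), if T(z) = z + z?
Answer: 2*sqrt(3279729) ≈ 3622.0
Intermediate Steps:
f = 36 (f = (-6)**2 = 36)
T(z) = 2*z
A(c, E) = 36*E*c (A(c, E) = (36*c)*E = 36*E*c)
sqrt(-A(1679, -217) + T(1284)) = sqrt(-36*(-217)*1679 + 2*1284) = sqrt(-1*(-13116348) + 2568) = sqrt(13116348 + 2568) = sqrt(13118916) = 2*sqrt(3279729)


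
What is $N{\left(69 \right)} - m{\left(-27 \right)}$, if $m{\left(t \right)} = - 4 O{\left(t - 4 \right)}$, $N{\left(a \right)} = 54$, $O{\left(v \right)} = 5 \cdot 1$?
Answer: $74$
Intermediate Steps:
$O{\left(v \right)} = 5$
$m{\left(t \right)} = -20$ ($m{\left(t \right)} = \left(-4\right) 5 = -20$)
$N{\left(69 \right)} - m{\left(-27 \right)} = 54 - -20 = 54 + 20 = 74$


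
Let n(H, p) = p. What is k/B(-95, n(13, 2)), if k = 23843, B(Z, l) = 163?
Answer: 23843/163 ≈ 146.28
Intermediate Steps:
k/B(-95, n(13, 2)) = 23843/163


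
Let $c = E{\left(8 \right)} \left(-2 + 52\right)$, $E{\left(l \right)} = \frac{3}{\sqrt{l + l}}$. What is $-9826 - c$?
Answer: $- \frac{19727}{2} \approx -9863.5$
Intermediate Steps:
$E{\left(l \right)} = \frac{3 \sqrt{2}}{2 \sqrt{l}}$ ($E{\left(l \right)} = \frac{3}{\sqrt{2 l}} = \frac{3}{\sqrt{2} \sqrt{l}} = 3 \frac{\sqrt{2}}{2 \sqrt{l}} = \frac{3 \sqrt{2}}{2 \sqrt{l}}$)
$c = \frac{75}{2}$ ($c = \frac{3 \sqrt{2}}{2 \cdot 2 \sqrt{2}} \left(-2 + 52\right) = \frac{3 \sqrt{2} \frac{\sqrt{2}}{4}}{2} \cdot 50 = \frac{3}{4} \cdot 50 = \frac{75}{2} \approx 37.5$)
$-9826 - c = -9826 - \frac{75}{2} = - \frac{19727}{2}$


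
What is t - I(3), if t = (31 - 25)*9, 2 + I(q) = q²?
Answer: 47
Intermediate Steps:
I(q) = -2 + q²
t = 54 (t = 6*9 = 54)
t - I(3) = 54 - (-2 + 3²) = 54 - (-2 + 9) = 54 - 1*7 = 54 - 7 = 47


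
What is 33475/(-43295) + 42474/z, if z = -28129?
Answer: -556106021/243569011 ≈ -2.2832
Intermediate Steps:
33475/(-43295) + 42474/z = 33475/(-43295) + 42474/(-28129) = 33475*(-1/43295) + 42474*(-1/28129) = -6695/8659 - 42474/28129 = -556106021/243569011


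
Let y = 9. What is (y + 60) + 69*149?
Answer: 10350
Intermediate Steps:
(y + 60) + 69*149 = (9 + 60) + 69*149 = 69 + 10281 = 10350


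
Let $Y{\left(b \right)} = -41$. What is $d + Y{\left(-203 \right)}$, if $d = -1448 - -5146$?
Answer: $3657$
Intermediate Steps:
$d = 3698$ ($d = -1448 + 5146 = 3698$)
$d + Y{\left(-203 \right)} = 3698 - 41 = 3657$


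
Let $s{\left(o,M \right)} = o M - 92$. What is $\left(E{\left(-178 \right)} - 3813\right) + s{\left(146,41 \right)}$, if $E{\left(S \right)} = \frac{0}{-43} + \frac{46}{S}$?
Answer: $\frac{185186}{89} \approx 2080.7$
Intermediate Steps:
$s{\left(o,M \right)} = -92 + M o$ ($s{\left(o,M \right)} = M o - 92 = -92 + M o$)
$E{\left(S \right)} = \frac{46}{S}$ ($E{\left(S \right)} = 0 \left(- \frac{1}{43}\right) + \frac{46}{S} = 0 + \frac{46}{S} = \frac{46}{S}$)
$\left(E{\left(-178 \right)} - 3813\right) + s{\left(146,41 \right)} = \left(\frac{46}{-178} - 3813\right) + \left(-92 + 41 \cdot 146\right) = \left(46 \left(- \frac{1}{178}\right) - 3813\right) + \left(-92 + 5986\right) = \left(- \frac{23}{89} - 3813\right) + 5894 = - \frac{339380}{89} + 5894 = \frac{185186}{89}$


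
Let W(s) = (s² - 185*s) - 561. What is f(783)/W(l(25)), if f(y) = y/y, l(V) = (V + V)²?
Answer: 1/5786939 ≈ 1.7280e-7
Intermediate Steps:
l(V) = 4*V² (l(V) = (2*V)² = 4*V²)
W(s) = -561 + s² - 185*s
f(y) = 1
f(783)/W(l(25)) = 1/(-561 + (4*25²)² - 740*25²) = 1/(-561 + (4*625)² - 740*625) = 1/(-561 + 2500² - 185*2500) = 1/(-561 + 6250000 - 462500) = 1/5786939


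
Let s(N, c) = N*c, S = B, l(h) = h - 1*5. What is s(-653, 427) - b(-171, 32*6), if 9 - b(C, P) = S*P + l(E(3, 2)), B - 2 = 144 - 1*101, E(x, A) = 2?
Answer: -270203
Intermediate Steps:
B = 45 (B = 2 + (144 - 1*101) = 2 + (144 - 101) = 2 + 43 = 45)
l(h) = -5 + h (l(h) = h - 5 = -5 + h)
S = 45
b(C, P) = 12 - 45*P (b(C, P) = 9 - (45*P + (-5 + 2)) = 9 - (45*P - 3) = 9 - (-3 + 45*P) = 9 + (3 - 45*P) = 12 - 45*P)
s(-653, 427) - b(-171, 32*6) = -653*427 - (12 - 1440*6) = -278831 - (12 - 45*192) = -278831 - (12 - 8640) = -278831 - 1*(-8628) = -278831 + 8628 = -270203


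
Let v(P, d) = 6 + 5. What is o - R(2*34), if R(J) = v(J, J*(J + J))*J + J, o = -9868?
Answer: -10684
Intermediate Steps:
v(P, d) = 11
R(J) = 12*J (R(J) = 11*J + J = 12*J)
o - R(2*34) = -9868 - 12*2*34 = -9868 - 12*68 = -9868 - 1*816 = -9868 - 816 = -10684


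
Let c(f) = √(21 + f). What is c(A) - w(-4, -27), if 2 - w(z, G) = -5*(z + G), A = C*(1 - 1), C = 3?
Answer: 153 + √21 ≈ 157.58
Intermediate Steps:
A = 0 (A = 3*(1 - 1) = 3*0 = 0)
w(z, G) = 2 + 5*G + 5*z (w(z, G) = 2 - (-5)*(z + G) = 2 - (-5)*(G + z) = 2 - (-5*G - 5*z) = 2 + (5*G + 5*z) = 2 + 5*G + 5*z)
c(A) - w(-4, -27) = √(21 + 0) - (2 + 5*(-27) + 5*(-4)) = √21 - (2 - 135 - 20) = √21 - 1*(-153) = √21 + 153 = 153 + √21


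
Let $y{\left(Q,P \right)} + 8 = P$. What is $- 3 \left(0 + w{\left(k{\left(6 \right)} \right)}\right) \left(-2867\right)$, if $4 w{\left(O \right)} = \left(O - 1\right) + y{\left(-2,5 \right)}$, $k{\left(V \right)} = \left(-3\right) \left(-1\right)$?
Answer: $- \frac{8601}{4} \approx -2150.3$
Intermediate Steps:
$y{\left(Q,P \right)} = -8 + P$
$k{\left(V \right)} = 3$
$w{\left(O \right)} = -1 + \frac{O}{4}$ ($w{\left(O \right)} = \frac{\left(O - 1\right) + \left(-8 + 5\right)}{4} = \frac{\left(-1 + O\right) - 3}{4} = \frac{-4 + O}{4} = -1 + \frac{O}{4}$)
$- 3 \left(0 + w{\left(k{\left(6 \right)} \right)}\right) \left(-2867\right) = - 3 \left(0 + \left(-1 + \frac{1}{4} \cdot 3\right)\right) \left(-2867\right) = - 3 \left(0 + \left(-1 + \frac{3}{4}\right)\right) \left(-2867\right) = - 3 \left(0 - \frac{1}{4}\right) \left(-2867\right) = \left(-3\right) \left(- \frac{1}{4}\right) \left(-2867\right) = \frac{3}{4} \left(-2867\right) = - \frac{8601}{4}$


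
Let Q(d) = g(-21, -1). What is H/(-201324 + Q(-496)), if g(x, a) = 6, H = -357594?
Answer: 59599/33553 ≈ 1.7763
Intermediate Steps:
Q(d) = 6
H/(-201324 + Q(-496)) = -357594/(-201324 + 6) = -357594/(-201318) = -357594*(-1/201318) = 59599/33553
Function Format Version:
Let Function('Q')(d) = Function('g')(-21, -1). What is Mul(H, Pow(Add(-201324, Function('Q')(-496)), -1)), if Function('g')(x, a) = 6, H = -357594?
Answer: Rational(59599, 33553) ≈ 1.7763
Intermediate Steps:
Function('Q')(d) = 6
Mul(H, Pow(Add(-201324, Function('Q')(-496)), -1)) = Mul(-357594, Pow(Add(-201324, 6), -1)) = Mul(-357594, Pow(-201318, -1)) = Mul(-357594, Rational(-1, 201318)) = Rational(59599, 33553)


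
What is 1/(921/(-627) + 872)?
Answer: 209/181941 ≈ 0.0011487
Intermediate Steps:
1/(921/(-627) + 872) = 1/(921*(-1/627) + 872) = 1/(-307/209 + 872) = 1/(181941/209) = 209/181941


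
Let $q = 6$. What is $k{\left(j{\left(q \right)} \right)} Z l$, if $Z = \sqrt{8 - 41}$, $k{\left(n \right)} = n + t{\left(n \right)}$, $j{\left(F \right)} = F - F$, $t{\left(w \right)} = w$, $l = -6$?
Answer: $0$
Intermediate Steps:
$j{\left(F \right)} = 0$
$k{\left(n \right)} = 2 n$ ($k{\left(n \right)} = n + n = 2 n$)
$Z = i \sqrt{33}$ ($Z = \sqrt{-33} = i \sqrt{33} \approx 5.7446 i$)
$k{\left(j{\left(q \right)} \right)} Z l = 2 \cdot 0 i \sqrt{33} \left(-6\right) = 0 i \sqrt{33} \left(-6\right) = 0 \left(-6\right) = 0$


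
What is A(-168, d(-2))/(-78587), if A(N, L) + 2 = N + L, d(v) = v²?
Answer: 166/78587 ≈ 0.0021123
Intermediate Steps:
A(N, L) = -2 + L + N (A(N, L) = -2 + (N + L) = -2 + (L + N) = -2 + L + N)
A(-168, d(-2))/(-78587) = (-2 + (-2)² - 168)/(-78587) = (-2 + 4 - 168)*(-1/78587) = -166*(-1/78587) = 166/78587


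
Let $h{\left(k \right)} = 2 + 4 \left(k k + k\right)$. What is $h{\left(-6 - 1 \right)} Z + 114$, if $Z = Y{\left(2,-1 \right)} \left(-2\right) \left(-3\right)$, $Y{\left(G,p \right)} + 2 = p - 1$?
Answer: $-3966$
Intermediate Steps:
$Y{\left(G,p \right)} = -3 + p$ ($Y{\left(G,p \right)} = -2 + \left(p - 1\right) = -2 + \left(-1 + p\right) = -3 + p$)
$h{\left(k \right)} = 2 + 4 k + 4 k^{2}$ ($h{\left(k \right)} = 2 + 4 \left(k^{2} + k\right) = 2 + 4 \left(k + k^{2}\right) = 2 + \left(4 k + 4 k^{2}\right) = 2 + 4 k + 4 k^{2}$)
$Z = -24$ ($Z = \left(-3 - 1\right) \left(-2\right) \left(-3\right) = \left(-4\right) \left(-2\right) \left(-3\right) = 8 \left(-3\right) = -24$)
$h{\left(-6 - 1 \right)} Z + 114 = \left(2 + 4 \left(-6 - 1\right) + 4 \left(-6 - 1\right)^{2}\right) \left(-24\right) + 114 = \left(2 + 4 \left(-7\right) + 4 \left(-7\right)^{2}\right) \left(-24\right) + 114 = \left(2 - 28 + 4 \cdot 49\right) \left(-24\right) + 114 = \left(2 - 28 + 196\right) \left(-24\right) + 114 = 170 \left(-24\right) + 114 = -4080 + 114 = -3966$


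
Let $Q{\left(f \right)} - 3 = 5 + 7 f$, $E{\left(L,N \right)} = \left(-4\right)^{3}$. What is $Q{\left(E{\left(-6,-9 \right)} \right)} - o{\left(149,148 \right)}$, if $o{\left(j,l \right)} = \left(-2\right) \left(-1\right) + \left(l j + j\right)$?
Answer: $-22643$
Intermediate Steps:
$E{\left(L,N \right)} = -64$
$Q{\left(f \right)} = 8 + 7 f$ ($Q{\left(f \right)} = 3 + \left(5 + 7 f\right) = 8 + 7 f$)
$o{\left(j,l \right)} = 2 + j + j l$ ($o{\left(j,l \right)} = 2 + \left(j l + j\right) = 2 + \left(j + j l\right) = 2 + j + j l$)
$Q{\left(E{\left(-6,-9 \right)} \right)} - o{\left(149,148 \right)} = \left(8 + 7 \left(-64\right)\right) - \left(2 + 149 + 149 \cdot 148\right) = \left(8 - 448\right) - \left(2 + 149 + 22052\right) = -440 - 22203 = -22643$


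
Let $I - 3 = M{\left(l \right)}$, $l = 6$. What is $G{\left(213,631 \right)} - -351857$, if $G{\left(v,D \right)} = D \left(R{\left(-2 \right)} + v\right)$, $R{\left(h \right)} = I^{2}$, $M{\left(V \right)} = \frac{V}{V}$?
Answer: $496356$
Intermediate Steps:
$M{\left(V \right)} = 1$
$I = 4$ ($I = 3 + 1 = 4$)
$R{\left(h \right)} = 16$ ($R{\left(h \right)} = 4^{2} = 16$)
$G{\left(v,D \right)} = D \left(16 + v\right)$
$G{\left(213,631 \right)} - -351857 = 631 \left(16 + 213\right) - -351857 = 631 \cdot 229 + 351857 = 144499 + 351857 = 496356$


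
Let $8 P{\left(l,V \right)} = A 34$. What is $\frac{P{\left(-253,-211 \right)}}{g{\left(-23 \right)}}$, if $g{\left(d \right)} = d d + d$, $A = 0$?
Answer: $0$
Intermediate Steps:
$P{\left(l,V \right)} = 0$ ($P{\left(l,V \right)} = \frac{0 \cdot 34}{8} = \frac{1}{8} \cdot 0 = 0$)
$g{\left(d \right)} = d + d^{2}$ ($g{\left(d \right)} = d^{2} + d = d + d^{2}$)
$\frac{P{\left(-253,-211 \right)}}{g{\left(-23 \right)}} = \frac{0}{\left(-23\right) \left(1 - 23\right)} = \frac{0}{\left(-23\right) \left(-22\right)} = \frac{0}{506} = 0 \cdot \frac{1}{506} = 0$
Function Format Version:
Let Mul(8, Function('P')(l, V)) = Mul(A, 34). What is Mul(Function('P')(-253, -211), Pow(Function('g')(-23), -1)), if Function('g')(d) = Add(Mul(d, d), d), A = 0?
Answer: 0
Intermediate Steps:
Function('P')(l, V) = 0 (Function('P')(l, V) = Mul(Rational(1, 8), Mul(0, 34)) = Mul(Rational(1, 8), 0) = 0)
Function('g')(d) = Add(d, Pow(d, 2)) (Function('g')(d) = Add(Pow(d, 2), d) = Add(d, Pow(d, 2)))
Mul(Function('P')(-253, -211), Pow(Function('g')(-23), -1)) = Mul(0, Pow(Mul(-23, Add(1, -23)), -1)) = Mul(0, Pow(Mul(-23, -22), -1)) = Mul(0, Pow(506, -1)) = Mul(0, Rational(1, 506)) = 0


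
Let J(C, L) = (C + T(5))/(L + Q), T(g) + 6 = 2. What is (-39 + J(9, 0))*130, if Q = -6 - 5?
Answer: -56420/11 ≈ -5129.1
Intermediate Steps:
T(g) = -4 (T(g) = -6 + 2 = -4)
Q = -11
J(C, L) = (-4 + C)/(-11 + L) (J(C, L) = (C - 4)/(L - 11) = (-4 + C)/(-11 + L))
(-39 + J(9, 0))*130 = (-39 + (-4 + 9)/(-11 + 0))*130 = (-39 + 5/(-11))*130 = (-39 - 1/11*5)*130 = (-39 - 5/11)*130 = -434/11*130 = -56420/11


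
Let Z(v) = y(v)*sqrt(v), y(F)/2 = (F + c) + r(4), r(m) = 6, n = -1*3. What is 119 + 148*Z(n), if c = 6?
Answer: 119 + 2664*I*sqrt(3) ≈ 119.0 + 4614.2*I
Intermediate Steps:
n = -3
y(F) = 24 + 2*F (y(F) = 2*((F + 6) + 6) = 2*((6 + F) + 6) = 2*(12 + F) = 24 + 2*F)
Z(v) = sqrt(v)*(24 + 2*v) (Z(v) = (24 + 2*v)*sqrt(v) = sqrt(v)*(24 + 2*v))
119 + 148*Z(n) = 119 + 148*(2*sqrt(-3)*(12 - 3)) = 119 + 148*(2*(I*sqrt(3))*9) = 119 + 148*(18*I*sqrt(3)) = 119 + 2664*I*sqrt(3)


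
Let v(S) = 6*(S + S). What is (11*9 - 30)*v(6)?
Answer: 4968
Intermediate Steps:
v(S) = 12*S (v(S) = 6*(2*S) = 12*S)
(11*9 - 30)*v(6) = (11*9 - 30)*(12*6) = (99 - 30)*72 = 69*72 = 4968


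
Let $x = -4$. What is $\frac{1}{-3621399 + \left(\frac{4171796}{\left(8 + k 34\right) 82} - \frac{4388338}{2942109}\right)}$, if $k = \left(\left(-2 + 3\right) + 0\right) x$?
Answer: $- \frac{7720094016}{27960620734086737} \approx -2.7611 \cdot 10^{-7}$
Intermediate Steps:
$k = -4$ ($k = \left(\left(-2 + 3\right) + 0\right) \left(-4\right) = \left(1 + 0\right) \left(-4\right) = 1 \left(-4\right) = -4$)
$\frac{1}{-3621399 + \left(\frac{4171796}{\left(8 + k 34\right) 82} - \frac{4388338}{2942109}\right)} = \frac{1}{-3621399 + \left(\frac{4171796}{\left(8 - 136\right) 82} - \frac{4388338}{2942109}\right)} = \frac{1}{-3621399 + \left(\frac{4171796}{\left(-128\right) 82} - \frac{4388338}{2942109}\right)} = \frac{1}{-3621399 + \left(\frac{4171796}{-10496} - \frac{4388338}{2942109}\right)} = \frac{1}{-3621399 + \left(4171796 \left(- \frac{1}{10496}\right) - \frac{4388338}{2942109}\right)} = \frac{1}{-3621399 - \frac{3079984638353}{7720094016}} = \frac{1}{- \frac{27960620734086737}{7720094016}} = - \frac{7720094016}{27960620734086737}$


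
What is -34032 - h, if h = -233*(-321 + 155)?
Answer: -72710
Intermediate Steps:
h = 38678 (h = -233*(-166) = 38678)
-34032 - h = -34032 - 1*38678 = -34032 - 38678 = -72710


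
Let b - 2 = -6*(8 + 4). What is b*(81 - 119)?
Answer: 2660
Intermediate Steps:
b = -70 (b = 2 - 6*(8 + 4) = 2 - 6*12 = 2 - 72 = -70)
b*(81 - 119) = -70*(81 - 119) = -70*(-38) = 2660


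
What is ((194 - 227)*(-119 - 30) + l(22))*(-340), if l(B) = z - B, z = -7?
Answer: -1661920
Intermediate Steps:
l(B) = -7 - B
((194 - 227)*(-119 - 30) + l(22))*(-340) = ((194 - 227)*(-119 - 30) + (-7 - 1*22))*(-340) = (-33*(-149) + (-7 - 22))*(-340) = (4917 - 29)*(-340) = 4888*(-340) = -1661920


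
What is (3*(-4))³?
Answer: -1728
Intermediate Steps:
(3*(-4))³ = (-12)³ = -1728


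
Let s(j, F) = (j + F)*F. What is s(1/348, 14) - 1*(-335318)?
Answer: 58379443/174 ≈ 3.3551e+5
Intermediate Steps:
s(j, F) = F*(F + j) (s(j, F) = (F + j)*F = F*(F + j))
s(1/348, 14) - 1*(-335318) = 14*(14 + 1/348) - 1*(-335318) = 14*(14 + 1/348) + 335318 = 14*(4873/348) + 335318 = 34111/174 + 335318 = 58379443/174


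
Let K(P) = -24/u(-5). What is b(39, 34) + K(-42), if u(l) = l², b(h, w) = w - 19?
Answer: 351/25 ≈ 14.040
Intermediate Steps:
b(h, w) = -19 + w
K(P) = -24/25 (K(P) = -24/((-5)²) = -24/25)
b(39, 34) + K(-42) = (-19 + 34) - 24/25 = 15 - 24/25 = 351/25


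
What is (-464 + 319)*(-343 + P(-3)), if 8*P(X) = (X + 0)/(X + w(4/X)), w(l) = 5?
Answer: 796195/16 ≈ 49762.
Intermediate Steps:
P(X) = X/(8*(5 + X)) (P(X) = ((X + 0)/(X + 5))/8 = (X/(5 + X))/8 = X/(8*(5 + X)))
(-464 + 319)*(-343 + P(-3)) = (-464 + 319)*(-343 + (1/8)*(-3)/(5 - 3)) = -145*(-343 + (1/8)*(-3)/2) = -145*(-343 + (1/8)*(-3)*(1/2)) = -145*(-343 - 3/16) = -145*(-5491/16) = 796195/16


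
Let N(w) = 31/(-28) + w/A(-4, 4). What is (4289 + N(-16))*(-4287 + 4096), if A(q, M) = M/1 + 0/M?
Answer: -22910259/28 ≈ -8.1822e+5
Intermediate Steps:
A(q, M) = M (A(q, M) = M*1 + 0 = M + 0 = M)
N(w) = -31/28 + w/4 (N(w) = 31/(-28) + w/4 = 31*(-1/28) + w*(¼) = -31/28 + w/4)
(4289 + N(-16))*(-4287 + 4096) = (4289 + (-31/28 + (¼)*(-16)))*(-4287 + 4096) = (4289 + (-31/28 - 4))*(-191) = (4289 - 143/28)*(-191) = (119949/28)*(-191) = -22910259/28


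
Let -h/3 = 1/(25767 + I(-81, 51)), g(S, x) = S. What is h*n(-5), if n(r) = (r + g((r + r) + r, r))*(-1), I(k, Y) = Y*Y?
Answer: -5/2364 ≈ -0.0021151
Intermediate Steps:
I(k, Y) = Y²
h = -1/9456 (h = -3/(25767 + 51²) = -3/(25767 + 2601) = -3/28368 = -3*1/28368 = -1/9456 ≈ -0.00010575)
n(r) = -4*r (n(r) = (r + ((r + r) + r))*(-1) = (r + (2*r + r))*(-1) = (r + 3*r)*(-1) = (4*r)*(-1) = -4*r)
h*n(-5) = -(-1)*(-5)/2364 = -1/9456*20 = -5/2364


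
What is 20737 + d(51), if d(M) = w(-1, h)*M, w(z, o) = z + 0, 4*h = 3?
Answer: 20686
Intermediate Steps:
h = 3/4 (h = (1/4)*3 = 3/4 ≈ 0.75000)
w(z, o) = z
d(M) = -M
20737 + d(51) = 20737 - 1*51 = 20737 - 51 = 20686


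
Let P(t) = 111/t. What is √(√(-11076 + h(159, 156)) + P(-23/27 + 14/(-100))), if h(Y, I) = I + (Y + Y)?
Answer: √(-200649150 + 5378763*I*√1178)/1339 ≈ 4.4811 + 11.489*I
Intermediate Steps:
h(Y, I) = I + 2*Y
√(√(-11076 + h(159, 156)) + P(-23/27 + 14/(-100))) = √(√(-11076 + (156 + 2*159)) + 111/(-23/27 + 14/(-100))) = √(√(-11076 + (156 + 318)) + 111/(-23*1/27 + 14*(-1/100))) = √(√(-11076 + 474) + 111/(-23/27 - 7/50)) = √(√(-10602) + 111/(-1339/1350)) = √(3*I*√1178 + 111*(-1350/1339)) = √(3*I*√1178 - 149850/1339) = √(-149850/1339 + 3*I*√1178)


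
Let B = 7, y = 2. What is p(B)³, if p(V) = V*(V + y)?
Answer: 250047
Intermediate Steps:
p(V) = V*(2 + V) (p(V) = V*(V + 2) = V*(2 + V))
p(B)³ = (7*(2 + 7))³ = (7*9)³ = 63³ = 250047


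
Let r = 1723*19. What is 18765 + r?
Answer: 51502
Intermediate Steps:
r = 32737
18765 + r = 18765 + 32737 = 51502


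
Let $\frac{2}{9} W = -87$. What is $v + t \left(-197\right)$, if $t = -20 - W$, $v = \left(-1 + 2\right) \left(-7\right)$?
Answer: $- \frac{146385}{2} \approx -73193.0$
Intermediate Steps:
$W = - \frac{783}{2}$ ($W = \frac{9}{2} \left(-87\right) = - \frac{783}{2} \approx -391.5$)
$v = -7$ ($v = 1 \left(-7\right) = -7$)
$t = \frac{743}{2}$ ($t = -20 - - \frac{783}{2} = -20 + \frac{783}{2} = \frac{743}{2} \approx 371.5$)
$v + t \left(-197\right) = -7 + \frac{743}{2} \left(-197\right) = -7 - \frac{146371}{2} = - \frac{146385}{2}$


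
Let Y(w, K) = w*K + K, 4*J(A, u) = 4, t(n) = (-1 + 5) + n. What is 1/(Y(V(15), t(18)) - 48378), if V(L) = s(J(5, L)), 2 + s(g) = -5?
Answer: -1/48510 ≈ -2.0614e-5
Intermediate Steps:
t(n) = 4 + n
J(A, u) = 1 (J(A, u) = (¼)*4 = 1)
s(g) = -7 (s(g) = -2 - 5 = -7)
V(L) = -7
Y(w, K) = K + K*w (Y(w, K) = K*w + K = K + K*w)
1/(Y(V(15), t(18)) - 48378) = 1/((4 + 18)*(1 - 7) - 48378) = 1/(22*(-6) - 48378) = 1/(-132 - 48378) = 1/(-48510) = -1/48510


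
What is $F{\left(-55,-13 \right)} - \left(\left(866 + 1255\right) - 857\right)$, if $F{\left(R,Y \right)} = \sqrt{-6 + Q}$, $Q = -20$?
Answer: $-1264 + i \sqrt{26} \approx -1264.0 + 5.099 i$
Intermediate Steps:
$F{\left(R,Y \right)} = i \sqrt{26}$ ($F{\left(R,Y \right)} = \sqrt{-6 - 20} = \sqrt{-26} = i \sqrt{26}$)
$F{\left(-55,-13 \right)} - \left(\left(866 + 1255\right) - 857\right) = i \sqrt{26} - \left(\left(866 + 1255\right) - 857\right) = i \sqrt{26} - \left(2121 - 857\right) = i \sqrt{26} - 1264 = -1264 + i \sqrt{26}$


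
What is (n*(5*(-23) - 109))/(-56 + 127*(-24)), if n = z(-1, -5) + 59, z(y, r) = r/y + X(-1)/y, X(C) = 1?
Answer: 441/97 ≈ 4.5464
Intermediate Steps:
z(y, r) = 1/y + r/y (z(y, r) = r/y + 1/y = 1/y + r/y)
n = 63 (n = (1 - 5)/(-1) + 59 = -1*(-4) + 59 = 4 + 59 = 63)
(n*(5*(-23) - 109))/(-56 + 127*(-24)) = (63*(5*(-23) - 109))/(-56 + 127*(-24)) = (63*(-115 - 109))/(-56 - 3048) = (63*(-224))/(-3104) = -14112*(-1/3104) = 441/97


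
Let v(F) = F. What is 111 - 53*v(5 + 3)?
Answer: -313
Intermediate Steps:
111 - 53*v(5 + 3) = 111 - 53*(5 + 3) = 111 - 53*8 = 111 - 424 = -313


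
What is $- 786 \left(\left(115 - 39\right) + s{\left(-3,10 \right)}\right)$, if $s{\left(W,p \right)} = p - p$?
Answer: $-59736$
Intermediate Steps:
$s{\left(W,p \right)} = 0$
$- 786 \left(\left(115 - 39\right) + s{\left(-3,10 \right)}\right) = - 786 \left(\left(115 - 39\right) + 0\right) = - 786 \left(76 + 0\right) = \left(-786\right) 76 = -59736$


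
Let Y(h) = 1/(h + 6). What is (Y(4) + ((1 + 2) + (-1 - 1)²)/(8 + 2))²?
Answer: 16/25 ≈ 0.64000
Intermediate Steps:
Y(h) = 1/(6 + h)
(Y(4) + ((1 + 2) + (-1 - 1)²)/(8 + 2))² = (1/(6 + 4) + ((1 + 2) + (-1 - 1)²)/(8 + 2))² = (1/10 + (3 + (-2)²)/10)² = (⅒ + (3 + 4)*(⅒))² = (⅒ + 7*(⅒))² = (⅒ + 7/10)² = (⅘)² = 16/25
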